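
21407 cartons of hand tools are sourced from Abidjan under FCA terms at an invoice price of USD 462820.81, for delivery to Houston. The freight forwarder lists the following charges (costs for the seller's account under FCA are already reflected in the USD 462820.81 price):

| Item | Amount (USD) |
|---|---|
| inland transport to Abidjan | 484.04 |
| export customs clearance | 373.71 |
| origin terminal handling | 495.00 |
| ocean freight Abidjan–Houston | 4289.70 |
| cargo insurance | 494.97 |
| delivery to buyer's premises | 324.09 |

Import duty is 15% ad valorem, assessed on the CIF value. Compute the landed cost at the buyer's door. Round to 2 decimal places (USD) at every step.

FCA: the seller delivers export-cleared goods to the carrier; the buyer bears costs from that point.
Already in the invoice (seller's account under FCA): inland to port, export clearance — exclude.
CIF value = FCA price + origin terminal + freight + insurance = 462820.81 + 495.00 + 4289.70 + 494.97 = 468100.48
Import duty = 468100.48 × 15% = 70215.07
Buyer bears: origin terminal 495.00 + freight 4289.70 + insurance 494.97 + delivery 324.09 + duty 70215.07 = 75818.83
Landed cost = invoice 462820.81 + 75818.83 = 538639.64

Total landed cost: USD 538639.64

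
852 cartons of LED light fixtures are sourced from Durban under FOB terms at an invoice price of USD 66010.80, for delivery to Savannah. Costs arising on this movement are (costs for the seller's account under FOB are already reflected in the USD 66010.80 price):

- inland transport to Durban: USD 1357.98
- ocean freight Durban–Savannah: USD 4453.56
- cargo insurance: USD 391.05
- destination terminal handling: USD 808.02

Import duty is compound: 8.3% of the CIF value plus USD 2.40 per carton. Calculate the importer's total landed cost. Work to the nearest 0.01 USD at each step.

Total landed cost: USD 79589.23

FOB: the seller bears costs until goods are on board at the origin port; the buyer bears freight, insurance and all costs thereafter.
Already in the invoice (seller's account under FOB): inland to port — exclude.
CIF value = FOB price + freight + insurance = 66010.80 + 4453.56 + 391.05 = 70855.41
Ad valorem component: 70855.41 × 8.3% = 5881.00
Specific component: 852 × 2.40 = 2044.80
Import duty = 5881.00 + 2044.80 = 7925.80
Buyer bears: freight 4453.56 + insurance 391.05 + destination terminal 808.02 + duty 7925.80 = 13578.43
Landed cost = invoice 66010.80 + 13578.43 = 79589.23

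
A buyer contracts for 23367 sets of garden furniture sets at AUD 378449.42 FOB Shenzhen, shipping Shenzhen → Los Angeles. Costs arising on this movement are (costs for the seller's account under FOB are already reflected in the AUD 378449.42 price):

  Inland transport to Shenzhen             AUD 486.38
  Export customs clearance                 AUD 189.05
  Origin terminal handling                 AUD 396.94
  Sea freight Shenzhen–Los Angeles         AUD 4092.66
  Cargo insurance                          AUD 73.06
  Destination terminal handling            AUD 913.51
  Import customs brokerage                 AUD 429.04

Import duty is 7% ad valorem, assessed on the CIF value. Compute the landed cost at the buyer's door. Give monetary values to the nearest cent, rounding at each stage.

Total landed cost: AUD 410740.75

FOB: the seller bears costs until goods are on board at the origin port; the buyer bears freight, insurance and all costs thereafter.
Already in the invoice (seller's account under FOB): inland to port, export clearance, origin terminal — exclude.
CIF value = FOB price + freight + insurance = 378449.42 + 4092.66 + 73.06 = 382615.14
Import duty = 382615.14 × 7% = 26783.06
Buyer bears: freight 4092.66 + insurance 73.06 + destination terminal 913.51 + brokerage 429.04 + duty 26783.06 = 32291.33
Landed cost = invoice 378449.42 + 32291.33 = 410740.75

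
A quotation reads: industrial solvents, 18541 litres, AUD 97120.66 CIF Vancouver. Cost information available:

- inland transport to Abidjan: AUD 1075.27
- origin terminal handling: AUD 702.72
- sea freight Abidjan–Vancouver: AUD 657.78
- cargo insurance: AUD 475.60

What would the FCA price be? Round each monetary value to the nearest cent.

FCA price: AUD 95284.56

Not relevant to the conversion: inland to port — on the seller under both CIF and FCA; already in the CIF price and stays in the FCA price.
From CIF to FCA, the seller no longer bears: origin terminal, freight, insurance.
FCA price = 97120.66 − 702.72 − 657.78 − 475.60 = 95284.56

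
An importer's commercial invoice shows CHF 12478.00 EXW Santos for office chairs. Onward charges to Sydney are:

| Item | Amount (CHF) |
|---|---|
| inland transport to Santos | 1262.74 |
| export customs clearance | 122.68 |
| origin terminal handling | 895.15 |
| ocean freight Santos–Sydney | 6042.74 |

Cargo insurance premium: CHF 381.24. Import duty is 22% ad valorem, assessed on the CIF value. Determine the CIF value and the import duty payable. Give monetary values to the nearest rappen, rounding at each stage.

CIF value: CHF 21182.55; import duty: CHF 4660.16

CIF = EXW price + pre-shipment costs + freight + insurance
CIF = 12478.00 + 1262.74 + 122.68 + 895.15 + 6042.74 + 381.24 = 21182.55
Import duty = 21182.55 × 22% = 4660.16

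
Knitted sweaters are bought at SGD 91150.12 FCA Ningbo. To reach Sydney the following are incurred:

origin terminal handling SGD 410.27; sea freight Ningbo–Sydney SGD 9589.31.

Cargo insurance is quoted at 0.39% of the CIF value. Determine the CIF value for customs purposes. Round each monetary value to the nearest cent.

Let C be the CIF value. C = FCA price + pre-shipment costs + freight + 0.39% × C
C − 0.39% × C = 91150.12 + 410.27 + 9589.31
0.9961 × C = 101149.70
C = 101149.70 / 0.9961 = 101545.73
Insurance premium = 0.39% × 101545.73 = 396.03

CIF value: SGD 101545.73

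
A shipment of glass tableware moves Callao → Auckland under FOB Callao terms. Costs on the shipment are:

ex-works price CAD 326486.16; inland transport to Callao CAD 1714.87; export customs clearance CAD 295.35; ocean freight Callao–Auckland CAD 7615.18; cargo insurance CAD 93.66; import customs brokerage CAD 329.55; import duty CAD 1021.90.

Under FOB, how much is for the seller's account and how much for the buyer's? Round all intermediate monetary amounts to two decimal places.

Seller: CAD 328496.38; buyer: CAD 9060.29

FOB: the seller bears costs until goods are on board at the origin port; the buyer bears freight, insurance and all costs thereafter.
Seller's account: goods 326486.16 + inland to port 1714.87 + export clearance 295.35 = 328496.38
Buyer's account: freight 7615.18 + insurance 93.66 + brokerage 329.55 + duty 1021.90 = 9060.29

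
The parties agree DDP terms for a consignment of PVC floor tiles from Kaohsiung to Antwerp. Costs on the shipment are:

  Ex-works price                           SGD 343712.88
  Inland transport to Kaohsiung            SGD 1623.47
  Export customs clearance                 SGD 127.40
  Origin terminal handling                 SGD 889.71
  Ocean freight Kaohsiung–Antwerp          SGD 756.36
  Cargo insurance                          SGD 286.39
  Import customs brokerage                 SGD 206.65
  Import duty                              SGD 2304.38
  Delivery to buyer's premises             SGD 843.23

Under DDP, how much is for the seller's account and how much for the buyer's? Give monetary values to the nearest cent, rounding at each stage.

DDP: the seller bears all costs including import duty.
Seller's account: goods 343712.88 + inland to port 1623.47 + export clearance 127.40 + origin terminal 889.71 + freight 756.36 + insurance 286.39 + brokerage 206.65 + duty 2304.38 + delivery 843.23 = 350750.47
Buyer's account: 0.00

Seller: SGD 350750.47; buyer: SGD 0.00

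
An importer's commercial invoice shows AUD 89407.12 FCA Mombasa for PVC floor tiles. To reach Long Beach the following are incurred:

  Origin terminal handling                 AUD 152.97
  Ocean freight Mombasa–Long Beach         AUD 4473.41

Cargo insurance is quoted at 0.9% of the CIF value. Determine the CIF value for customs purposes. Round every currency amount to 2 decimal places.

Let C be the CIF value. C = FCA price + pre-shipment costs + freight + 0.9% × C
C − 0.9% × C = 89407.12 + 152.97 + 4473.41
0.991 × C = 94033.50
C = 94033.50 / 0.991 = 94887.49
Insurance premium = 0.9% × 94887.49 = 853.99

CIF value: AUD 94887.49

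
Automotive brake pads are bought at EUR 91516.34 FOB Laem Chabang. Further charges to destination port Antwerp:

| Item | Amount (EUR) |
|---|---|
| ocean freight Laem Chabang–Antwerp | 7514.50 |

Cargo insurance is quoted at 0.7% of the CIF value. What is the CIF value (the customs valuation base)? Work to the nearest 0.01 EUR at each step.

Let C be the CIF value. C = FOB price + freight + 0.7% × C
C − 0.7% × C = 91516.34 + 7514.50
0.993 × C = 99030.84
C = 99030.84 / 0.993 = 99728.94
Insurance premium = 0.7% × 99728.94 = 698.10

CIF value: EUR 99728.94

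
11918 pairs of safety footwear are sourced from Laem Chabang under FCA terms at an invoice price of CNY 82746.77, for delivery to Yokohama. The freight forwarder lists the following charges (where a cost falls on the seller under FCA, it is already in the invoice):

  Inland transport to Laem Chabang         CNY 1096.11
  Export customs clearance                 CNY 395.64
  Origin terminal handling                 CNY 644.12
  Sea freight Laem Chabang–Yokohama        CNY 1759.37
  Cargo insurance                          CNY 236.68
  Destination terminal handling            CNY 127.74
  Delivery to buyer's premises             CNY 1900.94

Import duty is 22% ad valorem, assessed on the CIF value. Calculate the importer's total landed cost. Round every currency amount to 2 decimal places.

Total landed cost: CNY 106200.75

FCA: the seller delivers export-cleared goods to the carrier; the buyer bears costs from that point.
Already in the invoice (seller's account under FCA): inland to port, export clearance — exclude.
CIF value = FCA price + origin terminal + freight + insurance = 82746.77 + 644.12 + 1759.37 + 236.68 = 85386.94
Import duty = 85386.94 × 22% = 18785.13
Buyer bears: origin terminal 644.12 + freight 1759.37 + insurance 236.68 + destination terminal 127.74 + delivery 1900.94 + duty 18785.13 = 23453.98
Landed cost = invoice 82746.77 + 23453.98 = 106200.75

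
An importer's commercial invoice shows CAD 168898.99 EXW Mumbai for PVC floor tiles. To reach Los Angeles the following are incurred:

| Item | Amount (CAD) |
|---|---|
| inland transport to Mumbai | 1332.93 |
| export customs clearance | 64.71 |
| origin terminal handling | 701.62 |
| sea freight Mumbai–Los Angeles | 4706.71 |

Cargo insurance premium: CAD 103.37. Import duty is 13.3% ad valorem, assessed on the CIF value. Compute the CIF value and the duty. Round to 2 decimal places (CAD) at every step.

CIF value: CAD 175808.33; import duty: CAD 23382.51

CIF = EXW price + pre-shipment costs + freight + insurance
CIF = 168898.99 + 1332.93 + 64.71 + 701.62 + 4706.71 + 103.37 = 175808.33
Import duty = 175808.33 × 13.3% = 23382.51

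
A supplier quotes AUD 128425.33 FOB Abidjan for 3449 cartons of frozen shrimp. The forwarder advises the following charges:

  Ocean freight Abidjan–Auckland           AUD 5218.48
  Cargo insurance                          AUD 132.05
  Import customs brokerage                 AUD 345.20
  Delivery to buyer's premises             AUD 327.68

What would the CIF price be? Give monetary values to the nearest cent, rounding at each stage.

Not relevant to the conversion: brokerage, delivery — on the buyer under both terms; not part of either seller's price.
From FOB to CIF, the seller additionally bears: freight, insurance.
CIF price = 128425.33 + 5218.48 + 132.05 = 133775.86

CIF price: AUD 133775.86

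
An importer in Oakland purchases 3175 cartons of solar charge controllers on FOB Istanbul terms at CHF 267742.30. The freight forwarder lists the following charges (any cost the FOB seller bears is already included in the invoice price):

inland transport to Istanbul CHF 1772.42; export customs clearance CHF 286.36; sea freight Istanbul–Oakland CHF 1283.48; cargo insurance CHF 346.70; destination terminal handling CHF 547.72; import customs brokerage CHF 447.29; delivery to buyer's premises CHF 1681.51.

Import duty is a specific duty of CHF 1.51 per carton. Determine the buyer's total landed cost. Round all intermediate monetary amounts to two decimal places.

FOB: the seller bears costs until goods are on board at the origin port; the buyer bears freight, insurance and all costs thereafter.
Already in the invoice (seller's account under FOB): inland to port, export clearance — exclude.
CIF value = FOB price + freight + insurance = 267742.30 + 1283.48 + 346.70 = 269372.48
Import duty = 3175 × 1.51 = 4794.25
Buyer bears: freight 1283.48 + insurance 346.70 + destination terminal 547.72 + brokerage 447.29 + delivery 1681.51 + duty 4794.25 = 9100.95
Landed cost = invoice 267742.30 + 9100.95 = 276843.25

Total landed cost: CHF 276843.25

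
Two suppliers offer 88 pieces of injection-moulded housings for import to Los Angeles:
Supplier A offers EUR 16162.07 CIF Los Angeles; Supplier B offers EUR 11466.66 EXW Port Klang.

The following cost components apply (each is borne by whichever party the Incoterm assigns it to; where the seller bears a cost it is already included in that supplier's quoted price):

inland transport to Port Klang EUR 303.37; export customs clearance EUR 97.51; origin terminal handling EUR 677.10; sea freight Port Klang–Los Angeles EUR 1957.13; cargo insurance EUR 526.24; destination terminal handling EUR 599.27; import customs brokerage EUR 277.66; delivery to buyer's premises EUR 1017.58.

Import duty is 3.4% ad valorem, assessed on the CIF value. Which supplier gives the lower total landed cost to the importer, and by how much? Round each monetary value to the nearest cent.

Supplier B is cheaper by EUR 1172.62

Supplier A (CIF):
The CIF price already equals the CIF value: 16162.07
Import duty = 16162.07 × 3.4% = 549.51
Buyer bears (A): 599.27 + 277.66 + 1017.58 = 1894.51
Landed cost (A) = invoice 16162.07 + 1894.51 + duty 549.51 = 18606.09
Supplier B (EXW):
CIF value = EXW price + inland to port + export clearance + origin terminal + freight + insurance = 11466.66 + 303.37 + 97.51 + 677.10 + 1957.13 + 526.24 = 15028.01
Import duty = 15028.01 × 3.4% = 510.95
Buyer bears (B): 303.37 + 97.51 + 677.10 + 1957.13 + 526.24 + 599.27 + 277.66 + 1017.58 = 5455.86
Landed cost (B) = invoice 11466.66 + 5455.86 + duty 510.95 = 17433.47
Difference = |18606.09 − 17433.47| = 1172.62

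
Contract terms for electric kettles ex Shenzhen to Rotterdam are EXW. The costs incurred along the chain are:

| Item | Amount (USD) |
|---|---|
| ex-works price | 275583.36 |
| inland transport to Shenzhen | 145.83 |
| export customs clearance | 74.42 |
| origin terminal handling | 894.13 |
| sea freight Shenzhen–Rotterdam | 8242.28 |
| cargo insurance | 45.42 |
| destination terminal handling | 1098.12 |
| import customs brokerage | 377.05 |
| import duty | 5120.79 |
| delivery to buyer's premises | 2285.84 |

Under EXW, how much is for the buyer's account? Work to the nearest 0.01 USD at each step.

EXW: the seller makes goods available at their premises; the buyer bears all onward costs.
Seller's account: goods 275583.36 = 275583.36
Buyer's account: inland to port 145.83 + export clearance 74.42 + origin terminal 894.13 + freight 8242.28 + insurance 45.42 + destination terminal 1098.12 + brokerage 377.05 + duty 5120.79 + delivery 2285.84 = 18283.88

Buyer's account: USD 18283.88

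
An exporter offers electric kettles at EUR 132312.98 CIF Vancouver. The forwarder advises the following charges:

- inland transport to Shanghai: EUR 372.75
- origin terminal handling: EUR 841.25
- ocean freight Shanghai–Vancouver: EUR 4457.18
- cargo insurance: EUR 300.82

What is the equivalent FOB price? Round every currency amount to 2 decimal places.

FOB price: EUR 127554.98

Not relevant to the conversion: inland to port, origin terminal — on the seller under both CIF and FOB; already in the CIF price and stays in the FOB price.
From CIF to FOB, the seller no longer bears: freight, insurance.
FOB price = 132312.98 − 4457.18 − 300.82 = 127554.98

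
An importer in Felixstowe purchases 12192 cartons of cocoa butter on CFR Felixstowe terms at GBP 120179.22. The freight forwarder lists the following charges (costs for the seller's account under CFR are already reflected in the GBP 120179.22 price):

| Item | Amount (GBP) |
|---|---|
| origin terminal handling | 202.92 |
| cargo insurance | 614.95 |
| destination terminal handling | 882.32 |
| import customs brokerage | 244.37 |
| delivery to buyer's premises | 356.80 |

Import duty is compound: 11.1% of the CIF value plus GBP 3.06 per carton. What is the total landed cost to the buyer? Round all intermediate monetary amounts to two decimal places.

CFR: the seller pays costs through ocean freight to the destination port, but not insurance.
Already in the invoice (seller's account under CFR): origin terminal — exclude.
CIF value = CFR price + insurance = 120179.22 + 614.95 = 120794.17
Ad valorem component: 120794.17 × 11.1% = 13408.15
Specific component: 12192 × 3.06 = 37307.52
Import duty = 13408.15 + 37307.52 = 50715.67
Buyer bears: insurance 614.95 + destination terminal 882.32 + brokerage 244.37 + delivery 356.80 + duty 50715.67 = 52814.11
Landed cost = invoice 120179.22 + 52814.11 = 172993.33

Total landed cost: GBP 172993.33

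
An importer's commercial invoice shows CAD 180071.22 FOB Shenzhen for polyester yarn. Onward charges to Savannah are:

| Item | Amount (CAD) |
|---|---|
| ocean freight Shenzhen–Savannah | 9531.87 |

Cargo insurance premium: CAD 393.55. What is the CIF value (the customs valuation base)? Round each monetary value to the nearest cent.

CIF value: CAD 189996.64

CIF = FOB price + freight + insurance
CIF = 180071.22 + 9531.87 + 393.55 = 189996.64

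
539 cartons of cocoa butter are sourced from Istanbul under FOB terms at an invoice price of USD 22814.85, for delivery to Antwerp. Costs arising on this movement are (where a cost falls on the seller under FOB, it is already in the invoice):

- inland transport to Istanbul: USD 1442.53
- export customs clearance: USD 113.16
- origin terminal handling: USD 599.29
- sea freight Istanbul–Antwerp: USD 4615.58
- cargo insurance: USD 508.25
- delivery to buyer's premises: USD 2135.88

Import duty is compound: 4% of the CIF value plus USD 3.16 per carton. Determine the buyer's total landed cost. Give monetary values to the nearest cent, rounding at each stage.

Total landed cost: USD 32895.35

FOB: the seller bears costs until goods are on board at the origin port; the buyer bears freight, insurance and all costs thereafter.
Already in the invoice (seller's account under FOB): inland to port, export clearance, origin terminal — exclude.
CIF value = FOB price + freight + insurance = 22814.85 + 4615.58 + 508.25 = 27938.68
Ad valorem component: 27938.68 × 4% = 1117.55
Specific component: 539 × 3.16 = 1703.24
Import duty = 1117.55 + 1703.24 = 2820.79
Buyer bears: freight 4615.58 + insurance 508.25 + delivery 2135.88 + duty 2820.79 = 10080.50
Landed cost = invoice 22814.85 + 10080.50 = 32895.35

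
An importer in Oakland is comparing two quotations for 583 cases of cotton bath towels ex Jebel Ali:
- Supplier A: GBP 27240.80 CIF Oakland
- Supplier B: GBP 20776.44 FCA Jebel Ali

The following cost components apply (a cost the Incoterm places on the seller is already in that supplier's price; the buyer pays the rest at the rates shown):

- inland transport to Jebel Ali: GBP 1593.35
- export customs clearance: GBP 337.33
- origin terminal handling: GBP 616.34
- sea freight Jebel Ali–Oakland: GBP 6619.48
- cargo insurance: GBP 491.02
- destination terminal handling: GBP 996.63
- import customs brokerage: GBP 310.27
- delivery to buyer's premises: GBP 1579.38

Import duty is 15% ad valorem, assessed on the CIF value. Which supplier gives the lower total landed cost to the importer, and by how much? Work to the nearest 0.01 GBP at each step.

Supplier A (CIF):
The CIF price already equals the CIF value: 27240.80
Import duty = 27240.80 × 15% = 4086.12
Buyer bears (A): 996.63 + 310.27 + 1579.38 = 2886.28
Landed cost (A) = invoice 27240.80 + 2886.28 + duty 4086.12 = 34213.20
Supplier B (FCA):
CIF value = FCA price + origin terminal + freight + insurance = 20776.44 + 616.34 + 6619.48 + 491.02 = 28503.28
Import duty = 28503.28 × 15% = 4275.49
Buyer bears (B): 616.34 + 6619.48 + 491.02 + 996.63 + 310.27 + 1579.38 = 10613.12
Landed cost (B) = invoice 20776.44 + 10613.12 + duty 4275.49 = 35665.05
Difference = |34213.20 − 35665.05| = 1451.85

Supplier A is cheaper by GBP 1451.85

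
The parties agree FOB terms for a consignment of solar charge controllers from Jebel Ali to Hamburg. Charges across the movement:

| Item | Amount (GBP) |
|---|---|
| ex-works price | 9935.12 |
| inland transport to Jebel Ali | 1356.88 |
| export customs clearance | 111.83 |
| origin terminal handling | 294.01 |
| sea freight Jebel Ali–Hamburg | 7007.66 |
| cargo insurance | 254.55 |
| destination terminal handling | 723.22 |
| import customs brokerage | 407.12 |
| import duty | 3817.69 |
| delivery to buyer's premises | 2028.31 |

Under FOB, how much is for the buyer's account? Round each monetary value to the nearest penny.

Buyer's account: GBP 14238.55

FOB: the seller bears costs until goods are on board at the origin port; the buyer bears freight, insurance and all costs thereafter.
Seller's account: goods 9935.12 + inland to port 1356.88 + export clearance 111.83 + origin terminal 294.01 = 11697.84
Buyer's account: freight 7007.66 + insurance 254.55 + destination terminal 723.22 + brokerage 407.12 + duty 3817.69 + delivery 2028.31 = 14238.55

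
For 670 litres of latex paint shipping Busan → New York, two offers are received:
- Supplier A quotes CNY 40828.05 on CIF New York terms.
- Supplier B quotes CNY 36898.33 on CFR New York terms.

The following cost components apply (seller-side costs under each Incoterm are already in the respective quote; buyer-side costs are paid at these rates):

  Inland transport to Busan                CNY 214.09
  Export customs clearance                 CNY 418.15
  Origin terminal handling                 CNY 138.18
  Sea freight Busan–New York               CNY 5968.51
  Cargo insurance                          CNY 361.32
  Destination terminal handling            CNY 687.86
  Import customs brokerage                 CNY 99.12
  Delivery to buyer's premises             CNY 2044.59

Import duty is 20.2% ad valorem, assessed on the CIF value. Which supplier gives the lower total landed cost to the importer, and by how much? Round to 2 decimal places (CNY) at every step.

Supplier A (CIF):
The CIF price already equals the CIF value: 40828.05
Import duty = 40828.05 × 20.2% = 8247.27
Buyer bears (A): 687.86 + 99.12 + 2044.59 = 2831.57
Landed cost (A) = invoice 40828.05 + 2831.57 + duty 8247.27 = 51906.89
Supplier B (CFR):
CIF value = CFR price + insurance = 36898.33 + 361.32 = 37259.65
Import duty = 37259.65 × 20.2% = 7526.45
Buyer bears (B): 361.32 + 687.86 + 99.12 + 2044.59 = 3192.89
Landed cost (B) = invoice 36898.33 + 3192.89 + duty 7526.45 = 47617.67
Difference = |51906.89 − 47617.67| = 4289.22

Supplier B is cheaper by CNY 4289.22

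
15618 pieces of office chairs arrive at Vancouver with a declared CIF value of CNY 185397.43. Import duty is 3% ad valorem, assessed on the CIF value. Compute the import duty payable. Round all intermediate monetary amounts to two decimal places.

Import duty: CNY 5561.92

Import duty = 185397.43 × 3% = 5561.92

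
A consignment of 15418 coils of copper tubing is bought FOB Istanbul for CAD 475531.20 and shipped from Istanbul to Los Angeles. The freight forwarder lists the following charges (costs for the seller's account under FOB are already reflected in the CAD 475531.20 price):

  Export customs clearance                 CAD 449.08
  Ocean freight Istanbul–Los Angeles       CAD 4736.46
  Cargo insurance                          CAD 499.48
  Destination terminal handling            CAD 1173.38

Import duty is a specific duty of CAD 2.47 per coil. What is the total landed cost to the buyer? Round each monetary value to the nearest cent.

FOB: the seller bears costs until goods are on board at the origin port; the buyer bears freight, insurance and all costs thereafter.
Already in the invoice (seller's account under FOB): export clearance — exclude.
CIF value = FOB price + freight + insurance = 475531.20 + 4736.46 + 499.48 = 480767.14
Import duty = 15418 × 2.47 = 38082.46
Buyer bears: freight 4736.46 + insurance 499.48 + destination terminal 1173.38 + duty 38082.46 = 44491.78
Landed cost = invoice 475531.20 + 44491.78 = 520022.98

Total landed cost: CAD 520022.98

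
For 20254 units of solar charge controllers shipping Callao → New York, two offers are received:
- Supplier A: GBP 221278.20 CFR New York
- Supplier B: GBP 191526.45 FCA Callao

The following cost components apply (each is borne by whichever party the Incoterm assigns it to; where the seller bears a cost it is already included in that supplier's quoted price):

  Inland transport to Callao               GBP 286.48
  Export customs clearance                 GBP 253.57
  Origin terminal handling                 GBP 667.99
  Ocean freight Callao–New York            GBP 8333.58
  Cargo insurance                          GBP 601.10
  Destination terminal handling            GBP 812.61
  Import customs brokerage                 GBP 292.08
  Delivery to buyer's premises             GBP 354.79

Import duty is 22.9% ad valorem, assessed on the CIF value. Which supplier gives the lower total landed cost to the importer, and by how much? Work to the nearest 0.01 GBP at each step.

Supplier A (CFR):
CIF value = CFR price + insurance = 221278.20 + 601.10 = 221879.30
Import duty = 221879.30 × 22.9% = 50810.36
Buyer bears (A): 601.10 + 812.61 + 292.08 + 354.79 = 2060.58
Landed cost (A) = invoice 221278.20 + 2060.58 + duty 50810.36 = 274149.14
Supplier B (FCA):
CIF value = FCA price + origin terminal + freight + insurance = 191526.45 + 667.99 + 8333.58 + 601.10 = 201129.12
Import duty = 201129.12 × 22.9% = 46058.57
Buyer bears (B): 667.99 + 8333.58 + 601.10 + 812.61 + 292.08 + 354.79 = 11062.15
Landed cost (B) = invoice 191526.45 + 11062.15 + duty 46058.57 = 248647.17
Difference = |274149.14 − 248647.17| = 25501.97

Supplier B is cheaper by GBP 25501.97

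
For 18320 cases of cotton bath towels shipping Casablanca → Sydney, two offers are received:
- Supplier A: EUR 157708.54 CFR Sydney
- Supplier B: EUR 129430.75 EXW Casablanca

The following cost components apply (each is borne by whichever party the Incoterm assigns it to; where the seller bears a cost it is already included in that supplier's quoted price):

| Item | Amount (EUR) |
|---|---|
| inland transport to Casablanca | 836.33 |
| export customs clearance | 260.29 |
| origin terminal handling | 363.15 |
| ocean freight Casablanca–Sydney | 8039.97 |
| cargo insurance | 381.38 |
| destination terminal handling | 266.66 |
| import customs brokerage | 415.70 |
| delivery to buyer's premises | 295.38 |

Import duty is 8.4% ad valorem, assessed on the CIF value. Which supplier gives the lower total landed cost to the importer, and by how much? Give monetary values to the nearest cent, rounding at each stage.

Supplier A (CFR):
CIF value = CFR price + insurance = 157708.54 + 381.38 = 158089.92
Import duty = 158089.92 × 8.4% = 13279.55
Buyer bears (A): 381.38 + 266.66 + 415.70 + 295.38 = 1359.12
Landed cost (A) = invoice 157708.54 + 1359.12 + duty 13279.55 = 172347.21
Supplier B (EXW):
CIF value = EXW price + inland to port + export clearance + origin terminal + freight + insurance = 129430.75 + 836.33 + 260.29 + 363.15 + 8039.97 + 381.38 = 139311.87
Import duty = 139311.87 × 8.4% = 11702.20
Buyer bears (B): 836.33 + 260.29 + 363.15 + 8039.97 + 381.38 + 266.66 + 415.70 + 295.38 = 10858.86
Landed cost (B) = invoice 129430.75 + 10858.86 + duty 11702.20 = 151991.81
Difference = |172347.21 − 151991.81| = 20355.40

Supplier B is cheaper by EUR 20355.40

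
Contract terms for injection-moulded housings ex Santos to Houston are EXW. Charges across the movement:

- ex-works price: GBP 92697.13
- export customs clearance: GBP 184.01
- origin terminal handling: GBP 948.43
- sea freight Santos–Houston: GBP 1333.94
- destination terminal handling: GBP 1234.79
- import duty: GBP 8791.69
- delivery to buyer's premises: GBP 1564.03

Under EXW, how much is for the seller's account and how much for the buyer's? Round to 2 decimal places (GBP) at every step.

EXW: the seller makes goods available at their premises; the buyer bears all onward costs.
Seller's account: goods 92697.13 = 92697.13
Buyer's account: export clearance 184.01 + origin terminal 948.43 + freight 1333.94 + destination terminal 1234.79 + duty 8791.69 + delivery 1564.03 = 14056.89

Seller: GBP 92697.13; buyer: GBP 14056.89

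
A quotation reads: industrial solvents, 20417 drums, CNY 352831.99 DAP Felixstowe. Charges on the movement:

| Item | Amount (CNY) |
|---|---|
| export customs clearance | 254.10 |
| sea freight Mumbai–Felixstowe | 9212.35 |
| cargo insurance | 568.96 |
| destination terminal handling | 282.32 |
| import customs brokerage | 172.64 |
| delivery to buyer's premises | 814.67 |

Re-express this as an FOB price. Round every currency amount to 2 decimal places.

FOB price: CNY 341953.69

Not relevant to the conversion: export clearance — on the seller under both DAP and FOB; already in the DAP price and stays in the FOB price. brokerage — on the buyer under both terms; not part of either seller's price.
From DAP to FOB, the seller no longer bears: freight, insurance, destination terminal, delivery.
FOB price = 352831.99 − 9212.35 − 568.96 − 282.32 − 814.67 = 341953.69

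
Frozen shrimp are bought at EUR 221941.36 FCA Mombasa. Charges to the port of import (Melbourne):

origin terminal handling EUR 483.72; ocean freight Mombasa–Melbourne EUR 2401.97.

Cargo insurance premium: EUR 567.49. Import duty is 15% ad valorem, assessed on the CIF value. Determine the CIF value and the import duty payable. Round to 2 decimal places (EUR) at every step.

CIF value: EUR 225394.54; import duty: EUR 33809.18

CIF = FCA price + pre-shipment costs + freight + insurance
CIF = 221941.36 + 483.72 + 2401.97 + 567.49 = 225394.54
Import duty = 225394.54 × 15% = 33809.18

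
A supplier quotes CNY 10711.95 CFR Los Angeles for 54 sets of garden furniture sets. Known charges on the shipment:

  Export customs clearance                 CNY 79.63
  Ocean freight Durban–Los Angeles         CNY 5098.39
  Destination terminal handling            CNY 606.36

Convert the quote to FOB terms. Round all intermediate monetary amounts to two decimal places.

FOB price: CNY 5613.56

Not relevant to the conversion: export clearance — on the seller under both CFR and FOB; already in the CFR price and stays in the FOB price. destination terminal — on the buyer under both terms; not part of either seller's price.
From CFR to FOB, the seller no longer bears: freight.
FOB price = 10711.95 − 5098.39 = 5613.56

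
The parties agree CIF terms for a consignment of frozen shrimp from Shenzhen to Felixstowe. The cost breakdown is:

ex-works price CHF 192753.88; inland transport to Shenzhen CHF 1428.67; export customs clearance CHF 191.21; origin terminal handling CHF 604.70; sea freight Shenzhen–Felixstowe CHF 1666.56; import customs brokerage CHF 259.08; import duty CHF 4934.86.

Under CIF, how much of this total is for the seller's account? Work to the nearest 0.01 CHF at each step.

Seller's account: CHF 196645.02

CIF: the seller pays costs through ocean freight and marine insurance to the destination port.
Seller's account: goods 192753.88 + inland to port 1428.67 + export clearance 191.21 + origin terminal 604.70 + freight 1666.56 = 196645.02
Buyer's account: brokerage 259.08 + duty 4934.86 = 5193.94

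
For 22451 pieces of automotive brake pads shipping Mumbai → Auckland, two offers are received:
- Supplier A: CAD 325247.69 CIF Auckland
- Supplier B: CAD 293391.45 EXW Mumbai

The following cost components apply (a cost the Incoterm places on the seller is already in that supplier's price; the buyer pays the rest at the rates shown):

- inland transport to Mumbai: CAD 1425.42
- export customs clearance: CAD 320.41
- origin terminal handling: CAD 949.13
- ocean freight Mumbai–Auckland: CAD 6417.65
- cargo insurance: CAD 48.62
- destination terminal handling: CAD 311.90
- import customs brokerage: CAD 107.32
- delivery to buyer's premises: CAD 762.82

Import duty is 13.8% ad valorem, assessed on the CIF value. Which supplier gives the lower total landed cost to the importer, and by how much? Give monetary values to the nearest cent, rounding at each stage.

Supplier B is cheaper by CAD 25826.92

Supplier A (CIF):
The CIF price already equals the CIF value: 325247.69
Import duty = 325247.69 × 13.8% = 44884.18
Buyer bears (A): 311.90 + 107.32 + 762.82 = 1182.04
Landed cost (A) = invoice 325247.69 + 1182.04 + duty 44884.18 = 371313.91
Supplier B (EXW):
CIF value = EXW price + inland to port + export clearance + origin terminal + freight + insurance = 293391.45 + 1425.42 + 320.41 + 949.13 + 6417.65 + 48.62 = 302552.68
Import duty = 302552.68 × 13.8% = 41752.27
Buyer bears (B): 1425.42 + 320.41 + 949.13 + 6417.65 + 48.62 + 311.90 + 107.32 + 762.82 = 10343.27
Landed cost (B) = invoice 293391.45 + 10343.27 + duty 41752.27 = 345486.99
Difference = |371313.91 − 345486.99| = 25826.92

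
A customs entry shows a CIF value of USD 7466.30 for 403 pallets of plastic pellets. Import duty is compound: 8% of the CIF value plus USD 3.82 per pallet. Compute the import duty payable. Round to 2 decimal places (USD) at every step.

Import duty: USD 2136.76

Ad valorem component: 7466.30 × 8% = 597.30
Specific component: 403 × 3.82 = 1539.46
Import duty = 597.30 + 1539.46 = 2136.76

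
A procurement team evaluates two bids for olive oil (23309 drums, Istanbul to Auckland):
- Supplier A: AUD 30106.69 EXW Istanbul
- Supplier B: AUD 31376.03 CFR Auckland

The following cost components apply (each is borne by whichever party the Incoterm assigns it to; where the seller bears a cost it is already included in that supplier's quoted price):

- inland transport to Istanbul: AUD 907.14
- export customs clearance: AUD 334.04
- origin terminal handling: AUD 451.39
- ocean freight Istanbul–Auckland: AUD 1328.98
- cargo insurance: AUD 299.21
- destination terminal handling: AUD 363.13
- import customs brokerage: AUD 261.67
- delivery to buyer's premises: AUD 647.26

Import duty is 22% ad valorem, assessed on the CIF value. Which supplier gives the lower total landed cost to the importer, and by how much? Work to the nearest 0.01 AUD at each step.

Supplier A (EXW):
CIF value = EXW price + inland to port + export clearance + origin terminal + freight + insurance = 30106.69 + 907.14 + 334.04 + 451.39 + 1328.98 + 299.21 = 33427.45
Import duty = 33427.45 × 22% = 7354.04
Buyer bears (A): 907.14 + 334.04 + 451.39 + 1328.98 + 299.21 + 363.13 + 261.67 + 647.26 = 4592.82
Landed cost (A) = invoice 30106.69 + 4592.82 + duty 7354.04 = 42053.55
Supplier B (CFR):
CIF value = CFR price + insurance = 31376.03 + 299.21 = 31675.24
Import duty = 31675.24 × 22% = 6968.55
Buyer bears (B): 299.21 + 363.13 + 261.67 + 647.26 = 1571.27
Landed cost (B) = invoice 31376.03 + 1571.27 + duty 6968.55 = 39915.85
Difference = |42053.55 − 39915.85| = 2137.70

Supplier B is cheaper by AUD 2137.70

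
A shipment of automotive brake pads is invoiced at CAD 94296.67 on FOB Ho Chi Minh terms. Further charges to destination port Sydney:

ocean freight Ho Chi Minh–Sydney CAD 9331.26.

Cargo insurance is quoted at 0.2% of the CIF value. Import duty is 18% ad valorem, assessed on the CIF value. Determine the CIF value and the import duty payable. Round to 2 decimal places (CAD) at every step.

CIF value: CAD 103835.60; import duty: CAD 18690.41

Let C be the CIF value. C = FOB price + freight + 0.2% × C
C − 0.2% × C = 94296.67 + 9331.26
0.998 × C = 103627.93
C = 103627.93 / 0.998 = 103835.60
Insurance premium = 0.2% × 103835.60 = 207.67
Import duty = 103835.60 × 18% = 18690.41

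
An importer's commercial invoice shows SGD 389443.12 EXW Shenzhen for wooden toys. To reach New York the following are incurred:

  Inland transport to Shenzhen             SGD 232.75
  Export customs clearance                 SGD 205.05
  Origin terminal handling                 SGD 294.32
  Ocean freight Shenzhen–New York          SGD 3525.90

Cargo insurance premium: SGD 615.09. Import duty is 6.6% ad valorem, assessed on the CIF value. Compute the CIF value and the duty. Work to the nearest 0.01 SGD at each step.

CIF = EXW price + pre-shipment costs + freight + insurance
CIF = 389443.12 + 232.75 + 205.05 + 294.32 + 3525.90 + 615.09 = 394316.23
Import duty = 394316.23 × 6.6% = 26024.87

CIF value: SGD 394316.23; import duty: SGD 26024.87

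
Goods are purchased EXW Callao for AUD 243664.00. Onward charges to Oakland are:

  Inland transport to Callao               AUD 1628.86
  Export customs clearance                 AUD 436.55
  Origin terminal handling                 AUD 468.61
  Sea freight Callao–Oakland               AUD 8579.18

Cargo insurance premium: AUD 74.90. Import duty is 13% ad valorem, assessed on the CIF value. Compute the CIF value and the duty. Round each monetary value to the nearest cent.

CIF = EXW price + pre-shipment costs + freight + insurance
CIF = 243664.00 + 1628.86 + 436.55 + 468.61 + 8579.18 + 74.90 = 254852.10
Import duty = 254852.10 × 13% = 33130.77

CIF value: AUD 254852.10; import duty: AUD 33130.77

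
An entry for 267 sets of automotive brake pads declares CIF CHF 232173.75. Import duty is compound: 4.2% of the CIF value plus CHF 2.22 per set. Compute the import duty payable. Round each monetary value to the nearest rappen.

Import duty: CHF 10344.04

Ad valorem component: 232173.75 × 4.2% = 9751.30
Specific component: 267 × 2.22 = 592.74
Import duty = 9751.30 + 592.74 = 10344.04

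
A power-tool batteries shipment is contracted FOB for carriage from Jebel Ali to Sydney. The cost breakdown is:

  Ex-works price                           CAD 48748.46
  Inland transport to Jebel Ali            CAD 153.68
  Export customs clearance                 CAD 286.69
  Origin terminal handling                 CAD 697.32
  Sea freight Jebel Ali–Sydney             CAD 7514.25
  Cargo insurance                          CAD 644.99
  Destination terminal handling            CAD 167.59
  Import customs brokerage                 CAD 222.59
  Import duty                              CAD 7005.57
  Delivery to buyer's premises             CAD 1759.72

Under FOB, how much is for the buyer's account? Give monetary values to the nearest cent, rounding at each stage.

Buyer's account: CAD 17314.71

FOB: the seller bears costs until goods are on board at the origin port; the buyer bears freight, insurance and all costs thereafter.
Seller's account: goods 48748.46 + inland to port 153.68 + export clearance 286.69 + origin terminal 697.32 = 49886.15
Buyer's account: freight 7514.25 + insurance 644.99 + destination terminal 167.59 + brokerage 222.59 + duty 7005.57 + delivery 1759.72 = 17314.71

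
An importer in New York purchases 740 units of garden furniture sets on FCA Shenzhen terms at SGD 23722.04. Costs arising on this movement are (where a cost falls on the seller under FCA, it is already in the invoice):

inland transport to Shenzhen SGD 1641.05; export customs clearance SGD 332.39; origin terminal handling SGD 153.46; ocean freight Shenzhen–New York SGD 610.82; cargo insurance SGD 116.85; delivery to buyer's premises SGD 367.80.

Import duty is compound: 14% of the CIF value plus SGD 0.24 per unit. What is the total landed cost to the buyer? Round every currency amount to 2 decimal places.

FCA: the seller delivers export-cleared goods to the carrier; the buyer bears costs from that point.
Already in the invoice (seller's account under FCA): inland to port, export clearance — exclude.
CIF value = FCA price + origin terminal + freight + insurance = 23722.04 + 153.46 + 610.82 + 116.85 = 24603.17
Ad valorem component: 24603.17 × 14% = 3444.44
Specific component: 740 × 0.24 = 177.60
Import duty = 3444.44 + 177.60 = 3622.04
Buyer bears: origin terminal 153.46 + freight 610.82 + insurance 116.85 + delivery 367.80 + duty 3622.04 = 4870.97
Landed cost = invoice 23722.04 + 4870.97 = 28593.01

Total landed cost: SGD 28593.01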